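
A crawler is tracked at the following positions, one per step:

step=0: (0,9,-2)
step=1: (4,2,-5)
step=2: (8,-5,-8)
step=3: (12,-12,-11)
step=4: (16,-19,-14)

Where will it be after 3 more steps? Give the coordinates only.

The position changes by (+4,-7,-3) every step.
step 5: (16,-19,-14) + (+4,-7,-3) → (20,-26,-17)
step 6: (20,-26,-17) + (+4,-7,-3) → (24,-33,-20)
step 7: (24,-33,-20) + (+4,-7,-3) → (28,-40,-23)

(28,-40,-23)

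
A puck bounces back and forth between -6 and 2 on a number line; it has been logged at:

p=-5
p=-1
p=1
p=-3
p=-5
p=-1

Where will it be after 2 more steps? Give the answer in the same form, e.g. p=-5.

p=-3

The value reflects between -6 and 2, moving 4 per step.
  step 6: -1 → 1
  step 7: 1 → -3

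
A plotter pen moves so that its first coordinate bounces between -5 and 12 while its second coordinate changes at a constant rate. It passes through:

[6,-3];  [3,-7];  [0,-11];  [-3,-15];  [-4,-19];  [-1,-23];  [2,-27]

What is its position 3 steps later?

[11,-39]

The first coordinate reflects between -5 and 12, moving 3 per step.
  step 7: 2 → 5
  step 8: 5 → 8
  step 9: 8 → 11
The second coordinate changes by -4 each step: at step 9 it is -39.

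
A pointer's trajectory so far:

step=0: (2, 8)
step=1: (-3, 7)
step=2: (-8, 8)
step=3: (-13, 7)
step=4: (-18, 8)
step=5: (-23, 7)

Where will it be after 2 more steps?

First: linear, -5 per step → -33 at step 7.
Second: cycles through 8, 7 every 2 steps. Step 7 lands at position 1 of the cycle → 7.

(-33, 7)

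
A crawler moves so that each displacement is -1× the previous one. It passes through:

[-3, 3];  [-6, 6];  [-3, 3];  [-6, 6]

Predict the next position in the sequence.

[-3, 3]

Step-to-step displacements: [-3, +3], [+3, -3], [-3, +3]; each is -1× the previous.
step 4: [-6, 6] + [+3, -3] → [-3, 3]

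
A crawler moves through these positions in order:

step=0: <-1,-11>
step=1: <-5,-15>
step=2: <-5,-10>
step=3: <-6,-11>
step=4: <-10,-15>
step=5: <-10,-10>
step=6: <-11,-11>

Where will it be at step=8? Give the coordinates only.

<-15,-10>

Differencing gives <-4,-4>, <+0,+5>, <-1,-1>, <-4,-4>, <+0,+5>, <-1,-1>. This is the pattern <-4,-4>, <+0,+5>, <-1,-1> repeated.
step 7: apply <-4,-4> → <-15,-15>
step 8: apply <+0,+5> → <-15,-10>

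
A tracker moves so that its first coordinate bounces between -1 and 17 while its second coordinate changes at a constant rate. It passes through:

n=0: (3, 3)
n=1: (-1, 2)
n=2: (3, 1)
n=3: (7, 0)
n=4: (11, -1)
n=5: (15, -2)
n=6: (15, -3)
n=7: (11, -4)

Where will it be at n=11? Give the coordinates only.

(3, -8)

The first coordinate travels 4 per step and bounces off the walls at -1 and 17.
  step 8: 11 → 7
  step 9: 7 → 3
  step 10: 3 → -1
  step 11: -1 → 3
The second coordinate changes by -1 each step: at step 11 it is -8.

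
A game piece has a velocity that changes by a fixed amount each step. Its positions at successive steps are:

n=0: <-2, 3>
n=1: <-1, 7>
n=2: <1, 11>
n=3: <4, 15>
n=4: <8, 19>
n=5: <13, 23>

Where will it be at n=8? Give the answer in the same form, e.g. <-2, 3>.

<34, 35>

Successive displacements: <+1, +4>, <+2, +4>, <+3, +4>, <+4, +4>, <+5, +4> — each changes by <+1, +0>.
step 6: <13, 23> + <+6, +4> → <19, 27>
step 7: <19, 27> + <+7, +4> → <26, 31>
step 8: <26, 31> + <+8, +4> → <34, 35>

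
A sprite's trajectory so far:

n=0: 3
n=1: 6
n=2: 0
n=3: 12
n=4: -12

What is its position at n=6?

Step-to-step displacements: +3, -6, +12, -24; each is -2× the previous.
step 5: -12 + 48 → 36
step 6: 36 − 96 → -60

-60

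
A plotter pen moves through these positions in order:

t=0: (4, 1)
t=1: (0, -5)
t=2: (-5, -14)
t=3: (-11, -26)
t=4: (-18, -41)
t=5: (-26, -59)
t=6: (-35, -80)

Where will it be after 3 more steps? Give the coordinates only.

Successive displacements: (-4, -6), (-5, -9), (-6, -12), (-7, -15), (-8, -18), (-9, -21) — each changes by (-1, -3).
step 7: (-35, -80) + (-10, -24) → (-45, -104)
step 8: (-45, -104) + (-11, -27) → (-56, -131)
step 9: (-56, -131) + (-12, -30) → (-68, -161)

(-68, -161)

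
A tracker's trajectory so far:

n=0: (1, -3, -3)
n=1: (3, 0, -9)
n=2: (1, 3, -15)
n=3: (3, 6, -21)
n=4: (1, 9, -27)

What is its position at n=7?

The first coordinate repeats the cycle [1, 3] with period 2; step 7 mod 2 = 1, giving 3.
The second coordinate changes by +3 each step, so at step 7 it is -3 + 7·(3) = 18.
The third coordinate changes by -6 each step, so at step 7 it is -3 + 7·(-6) = -45.

(3, 18, -45)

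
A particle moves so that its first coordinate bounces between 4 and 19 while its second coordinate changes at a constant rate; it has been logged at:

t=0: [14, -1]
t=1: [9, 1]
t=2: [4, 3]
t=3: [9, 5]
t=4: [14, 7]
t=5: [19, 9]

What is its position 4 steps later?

[9, 17]

The first coordinate travels 5 per step and bounces off the walls at 4 and 19.
  step 6: 19 → 14
  step 7: 14 → 9
  step 8: 9 → 4
  step 9: 4 → 9
The second coordinate changes by +2 each step: at step 9 it is 17.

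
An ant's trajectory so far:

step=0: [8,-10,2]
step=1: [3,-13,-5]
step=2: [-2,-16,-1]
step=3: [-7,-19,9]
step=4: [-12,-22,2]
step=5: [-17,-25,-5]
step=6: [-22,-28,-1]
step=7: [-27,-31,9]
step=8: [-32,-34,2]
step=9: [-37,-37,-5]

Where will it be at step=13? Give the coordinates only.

The first coordinate changes by -5 each step, so at step 13 it is 8 + 13·(-5) = -57.
The second coordinate changes by -3 each step, so at step 13 it is -10 + 13·(-3) = -49.
The third coordinate repeats the cycle [2, -5, -1, 9] with period 4; step 13 mod 4 = 1, giving -5.

[-57,-49,-5]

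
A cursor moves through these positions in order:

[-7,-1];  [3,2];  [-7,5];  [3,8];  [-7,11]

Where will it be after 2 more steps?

The first coordinate repeats the cycle [-7, 3] with period 2; step 6 mod 2 = 0, giving -7.
The second coordinate changes by +3 each step, so at step 6 it is -1 + 6·(3) = 17.

[-7,17]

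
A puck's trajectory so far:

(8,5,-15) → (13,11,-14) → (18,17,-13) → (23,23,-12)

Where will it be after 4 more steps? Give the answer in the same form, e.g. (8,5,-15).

(43,47,-8)

The position changes by (+5,+6,+1) every step.
step 4: (23,23,-12) + (+5,+6,+1) → (28,29,-11)
step 5: (28,29,-11) + (+5,+6,+1) → (33,35,-10)
step 6: (33,35,-10) + (+5,+6,+1) → (38,41,-9)
step 7: (38,41,-9) + (+5,+6,+1) → (43,47,-8)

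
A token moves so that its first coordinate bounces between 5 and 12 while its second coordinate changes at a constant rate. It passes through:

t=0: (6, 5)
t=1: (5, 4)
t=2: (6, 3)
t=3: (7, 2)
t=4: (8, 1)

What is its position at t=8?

(12, -3)

The first coordinate travels 1 per step and bounces off the walls at 5 and 12.
  step 5: 8 → 9
  step 6: 9 → 10
  step 7: 10 → 11
  step 8: 11 → 12
The second coordinate changes by -1 each step: at step 8 it is -3.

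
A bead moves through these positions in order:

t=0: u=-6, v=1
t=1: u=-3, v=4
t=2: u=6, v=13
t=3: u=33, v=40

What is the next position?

The jumps are (+3,+3), (+9,+9), (+27,+27) — a geometric progression with ratio 3.
step 4: u=33, v=40 + (+81,+81) → u=114, v=121

u=114, v=121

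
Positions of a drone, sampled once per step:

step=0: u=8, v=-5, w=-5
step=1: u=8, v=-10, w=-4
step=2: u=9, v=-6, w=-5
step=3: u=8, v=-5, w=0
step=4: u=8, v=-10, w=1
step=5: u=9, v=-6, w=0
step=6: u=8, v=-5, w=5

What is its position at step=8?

Step-to-step displacements: (+0,-5,+1), (+1,+4,-1), (-1,+1,+5), (+0,-5,+1), (+1,+4,-1), (-1,+1,+5) — a repeating cycle of length 3.
step 7: apply (+0,-5,+1) → u=8, v=-10, w=6
step 8: apply (+1,+4,-1) → u=9, v=-6, w=5

u=9, v=-6, w=5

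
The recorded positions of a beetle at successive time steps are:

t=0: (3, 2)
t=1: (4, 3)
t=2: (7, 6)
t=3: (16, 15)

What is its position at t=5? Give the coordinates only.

Consecutive displacements (+1, +1), (+3, +3), (+9, +9) scale by a factor of 3 each step.
step 4: (16, 15) + (+27, +27) → (43, 42)
step 5: (43, 42) + (+81, +81) → (124, 123)

(124, 123)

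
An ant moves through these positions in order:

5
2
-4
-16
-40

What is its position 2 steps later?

The jumps are -3, -6, -12, -24 — a geometric progression with ratio 2.
step 5: -40 − 48 → -88
step 6: -88 − 96 → -184

-184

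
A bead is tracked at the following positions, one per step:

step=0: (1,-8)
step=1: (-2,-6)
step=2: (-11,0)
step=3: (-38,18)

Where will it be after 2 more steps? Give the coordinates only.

The jumps are (-3,+2), (-9,+6), (-27,+18) — a geometric progression with ratio 3.
step 4: (-38,18) + (-81,+54) → (-119,72)
step 5: (-119,72) + (-243,+162) → (-362,234)

(-362,234)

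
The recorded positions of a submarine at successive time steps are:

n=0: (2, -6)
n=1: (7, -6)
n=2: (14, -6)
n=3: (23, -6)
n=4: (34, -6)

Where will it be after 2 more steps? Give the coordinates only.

(62, -6)

First differences are (+5, +0), (+7, +0), (+9, +0), (+11, +0); their common second difference is (+2, +0) (constant acceleration).
step 5: (34, -6) + (+13, +0) → (47, -6)
step 6: (47, -6) + (+15, +0) → (62, -6)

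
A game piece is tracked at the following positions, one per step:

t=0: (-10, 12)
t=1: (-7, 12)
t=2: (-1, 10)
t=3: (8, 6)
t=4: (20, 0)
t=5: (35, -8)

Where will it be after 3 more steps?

(98, -44)

First differences are (+3, +0), (+6, -2), (+9, -4), (+12, -6), (+15, -8); their common second difference is (+3, -2) (constant acceleration).
step 6: (35, -8) + (+18, -10) → (53, -18)
step 7: (53, -18) + (+21, -12) → (74, -30)
step 8: (74, -30) + (+24, -14) → (98, -44)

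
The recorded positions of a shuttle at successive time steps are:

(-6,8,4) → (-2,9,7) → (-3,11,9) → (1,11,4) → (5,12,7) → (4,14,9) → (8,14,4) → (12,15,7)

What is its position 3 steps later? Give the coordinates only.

The moves between consecutive positions are (+4,+1,+3), (-1,+2,+2), (+4,+0,-5), (+4,+1,+3), (-1,+2,+2), (+4,+0,-5), (+4,+1,+3); they repeat the 3-cycle [(+4,+1,+3), (-1,+2,+2), (+4,+0,-5)].
step 8: apply (-1,+2,+2) → (11,17,9)
step 9: apply (+4,+0,-5) → (15,17,4)
step 10: apply (+4,+1,+3) → (19,18,7)

(19,18,7)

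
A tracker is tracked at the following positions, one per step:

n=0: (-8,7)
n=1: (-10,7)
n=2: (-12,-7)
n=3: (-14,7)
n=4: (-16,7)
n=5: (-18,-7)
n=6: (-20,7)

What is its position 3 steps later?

(-26,7)

The first coordinate changes by -2 each step, so at step 9 it is -8 + 9·(-2) = -26.
The second coordinate repeats the cycle [7, 7, -7] with period 3; step 9 mod 3 = 0, giving 7.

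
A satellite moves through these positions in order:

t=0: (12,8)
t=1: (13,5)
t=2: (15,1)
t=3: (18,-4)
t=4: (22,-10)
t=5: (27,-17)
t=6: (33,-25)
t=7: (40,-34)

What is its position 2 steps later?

Successive displacements: (+1,-3), (+2,-4), (+3,-5), (+4,-6), (+5,-7), (+6,-8), (+7,-9) — each changes by (+1,-1).
step 8: (40,-34) + (+8,-10) → (48,-44)
step 9: (48,-44) + (+9,-11) → (57,-55)

(57,-55)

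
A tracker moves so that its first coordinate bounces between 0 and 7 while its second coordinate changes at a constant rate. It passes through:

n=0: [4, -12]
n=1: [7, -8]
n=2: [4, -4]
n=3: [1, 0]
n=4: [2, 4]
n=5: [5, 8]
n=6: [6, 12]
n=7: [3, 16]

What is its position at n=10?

The first coordinate travels 3 per step and bounces off the walls at 0 and 7.
  step 8: 3 → 0
  step 9: 0 → 3
  step 10: 3 → 6
The second coordinate changes by +4 each step: at step 10 it is 28.

[6, 28]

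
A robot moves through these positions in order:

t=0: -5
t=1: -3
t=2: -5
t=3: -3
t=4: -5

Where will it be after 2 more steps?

-5

Step-to-step displacements: +2, -2, +2, -2; each is -1× the previous.
step 5: -5 + 2 → -3
step 6: -3 − 2 → -5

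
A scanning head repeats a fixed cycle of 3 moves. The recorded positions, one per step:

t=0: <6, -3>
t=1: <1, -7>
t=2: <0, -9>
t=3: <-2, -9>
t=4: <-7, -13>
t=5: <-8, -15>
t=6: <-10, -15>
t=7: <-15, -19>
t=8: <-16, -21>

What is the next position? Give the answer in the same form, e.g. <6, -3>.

The moves between consecutive positions are <-5, -4>, <-1, -2>, <-2, +0>, <-5, -4>, <-1, -2>, <-2, +0>, <-5, -4>, <-1, -2>; they repeat the 3-cycle [<-5, -4>, <-1, -2>, <-2, +0>].
step 9: apply <-2, +0> → <-18, -21>

<-18, -21>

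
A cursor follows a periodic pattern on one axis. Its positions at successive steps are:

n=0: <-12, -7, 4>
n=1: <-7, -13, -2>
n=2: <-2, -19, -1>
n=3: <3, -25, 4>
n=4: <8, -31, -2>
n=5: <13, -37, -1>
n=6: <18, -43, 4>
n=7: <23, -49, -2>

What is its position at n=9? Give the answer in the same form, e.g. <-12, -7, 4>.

First: linear, +5 per step → 33 at step 9.
Second: linear, -6 per step → -61 at step 9.
Third: cycles through 4, -2, -1 every 3 steps. Step 9 lands at position 0 of the cycle → 4.

<33, -61, 4>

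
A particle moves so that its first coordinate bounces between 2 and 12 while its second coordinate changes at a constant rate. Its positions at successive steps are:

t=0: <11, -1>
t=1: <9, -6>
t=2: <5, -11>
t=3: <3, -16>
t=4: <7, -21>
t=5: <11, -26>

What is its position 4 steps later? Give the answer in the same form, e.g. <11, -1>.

<7, -46>

The first coordinate travels 4 per step and bounces off the walls at 2 and 12.
  step 6: 11 → 9
  step 7: 9 → 5
  step 8: 5 → 3
  step 9: 3 → 7
The second coordinate changes by -5 each step: at step 9 it is -46.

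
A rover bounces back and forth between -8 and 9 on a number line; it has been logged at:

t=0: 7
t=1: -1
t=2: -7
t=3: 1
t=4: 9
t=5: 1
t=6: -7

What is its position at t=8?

The value reflects between -8 and 9, moving 8 per step.
  step 7: -7 → -1
  step 8: -1 → 7

7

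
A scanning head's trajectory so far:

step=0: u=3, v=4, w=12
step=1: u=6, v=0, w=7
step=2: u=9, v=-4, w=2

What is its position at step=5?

u=18, v=-16, w=-13

Constant displacement of (+3,-4,-5) per step.
step 3: u=9, v=-4, w=2 + (+3,-4,-5) → u=12, v=-8, w=-3
step 4: u=12, v=-8, w=-3 + (+3,-4,-5) → u=15, v=-12, w=-8
step 5: u=15, v=-12, w=-8 + (+3,-4,-5) → u=18, v=-16, w=-13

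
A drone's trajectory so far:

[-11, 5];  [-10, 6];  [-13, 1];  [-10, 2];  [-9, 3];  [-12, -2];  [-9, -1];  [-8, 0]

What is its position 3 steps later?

Differencing gives [+1, +1], [-3, -5], [+3, +1], [+1, +1], [-3, -5], [+3, +1], [+1, +1]. This is the pattern [+1, +1], [-3, -5], [+3, +1] repeated.
step 8: apply [-3, -5] → [-11, -5]
step 9: apply [+3, +1] → [-8, -4]
step 10: apply [+1, +1] → [-7, -3]

[-7, -3]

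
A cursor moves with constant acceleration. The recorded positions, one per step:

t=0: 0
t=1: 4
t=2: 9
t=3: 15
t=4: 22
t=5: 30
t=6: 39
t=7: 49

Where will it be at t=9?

72

Taking differences between consecutive positions: +4, +5, +6, +7, +8, +9, +10. These grow by +1 each step.
step 8: 49 + 11 → 60
step 9: 60 + 12 → 72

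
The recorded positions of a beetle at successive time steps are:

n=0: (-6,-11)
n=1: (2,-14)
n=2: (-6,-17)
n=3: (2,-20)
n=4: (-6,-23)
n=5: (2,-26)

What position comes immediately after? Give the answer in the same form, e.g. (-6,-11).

First: cycles through -6, 2 every 2 steps. Step 6 lands at position 0 of the cycle → -6.
Second: linear, -3 per step → -29 at step 6.

(-6,-29)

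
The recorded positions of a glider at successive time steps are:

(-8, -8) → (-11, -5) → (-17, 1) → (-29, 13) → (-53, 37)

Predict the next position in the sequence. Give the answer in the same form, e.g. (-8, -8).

The jumps are (-3, +3), (-6, +6), (-12, +12), (-24, +24) — a geometric progression with ratio 2.
step 5: (-53, 37) + (-48, +48) → (-101, 85)

(-101, 85)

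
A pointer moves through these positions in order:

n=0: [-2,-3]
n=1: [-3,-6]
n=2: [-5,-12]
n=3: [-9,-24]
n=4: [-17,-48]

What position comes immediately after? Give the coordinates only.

[-33,-96]

Consecutive displacements [-1,-3], [-2,-6], [-4,-12], [-8,-24] scale by a factor of 2 each step.
step 5: [-17,-48] + [-16,-48] → [-33,-96]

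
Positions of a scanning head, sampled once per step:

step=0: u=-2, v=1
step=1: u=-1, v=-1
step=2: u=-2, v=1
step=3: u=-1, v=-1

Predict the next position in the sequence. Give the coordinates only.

Step-to-step displacements: (+1, -2), (-1, +2), (+1, -2); each is -1× the previous.
step 4: u=-1, v=-1 + (-1, +2) → u=-2, v=1

u=-2, v=1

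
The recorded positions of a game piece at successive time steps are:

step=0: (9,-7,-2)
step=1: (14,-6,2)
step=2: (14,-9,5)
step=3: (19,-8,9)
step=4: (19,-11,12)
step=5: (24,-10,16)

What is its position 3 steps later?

The moves between consecutive positions are (+5,+1,+4), (+0,-3,+3), (+5,+1,+4), (+0,-3,+3), (+5,+1,+4); they repeat the 2-cycle [(+5,+1,+4), (+0,-3,+3)].
step 6: apply (+0,-3,+3) → (24,-13,19)
step 7: apply (+5,+1,+4) → (29,-12,23)
step 8: apply (+0,-3,+3) → (29,-15,26)

(29,-15,26)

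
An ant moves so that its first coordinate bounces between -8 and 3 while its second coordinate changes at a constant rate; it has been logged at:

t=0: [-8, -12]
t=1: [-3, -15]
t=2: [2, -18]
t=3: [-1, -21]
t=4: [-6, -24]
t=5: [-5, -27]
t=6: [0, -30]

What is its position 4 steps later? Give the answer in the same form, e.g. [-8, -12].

The first coordinate travels 5 per step and bounces off the walls at -8 and 3.
  step 7: 0 → 1
  step 8: 1 → -4
  step 9: -4 → -7
  step 10: -7 → -2
The second coordinate changes by -3 each step: at step 10 it is -42.

[-2, -42]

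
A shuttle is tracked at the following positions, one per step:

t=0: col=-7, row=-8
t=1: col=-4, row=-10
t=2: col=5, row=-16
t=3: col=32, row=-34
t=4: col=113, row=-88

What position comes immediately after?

col=356, row=-250

The jumps are (+3, -2), (+9, -6), (+27, -18), (+81, -54) — a geometric progression with ratio 3.
step 5: col=113, row=-88 + (+243, -162) → col=356, row=-250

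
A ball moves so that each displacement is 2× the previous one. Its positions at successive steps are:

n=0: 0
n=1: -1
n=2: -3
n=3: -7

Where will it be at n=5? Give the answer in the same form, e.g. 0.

The jumps are -1, -2, -4 — a geometric progression with ratio 2.
step 4: -7 − 8 → -15
step 5: -15 − 16 → -31

-31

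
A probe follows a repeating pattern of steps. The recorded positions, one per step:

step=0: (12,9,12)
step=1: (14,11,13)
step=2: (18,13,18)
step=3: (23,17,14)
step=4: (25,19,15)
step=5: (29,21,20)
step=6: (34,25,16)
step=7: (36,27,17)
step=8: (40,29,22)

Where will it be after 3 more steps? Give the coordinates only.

(51,37,24)

Differencing gives (+2,+2,+1), (+4,+2,+5), (+5,+4,-4), (+2,+2,+1), (+4,+2,+5), (+5,+4,-4), (+2,+2,+1), (+4,+2,+5). This is the pattern (+2,+2,+1), (+4,+2,+5), (+5,+4,-4) repeated.
step 9: apply (+5,+4,-4) → (45,33,18)
step 10: apply (+2,+2,+1) → (47,35,19)
step 11: apply (+4,+2,+5) → (51,37,24)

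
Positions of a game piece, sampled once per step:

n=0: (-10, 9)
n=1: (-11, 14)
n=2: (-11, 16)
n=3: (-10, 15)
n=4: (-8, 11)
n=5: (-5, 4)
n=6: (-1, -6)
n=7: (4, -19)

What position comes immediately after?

Successive displacements: (-1, +5), (+0, +2), (+1, -1), (+2, -4), (+3, -7), (+4, -10), (+5, -13) — each changes by (+1, -3).
step 8: (4, -19) + (+6, -16) → (10, -35)

(10, -35)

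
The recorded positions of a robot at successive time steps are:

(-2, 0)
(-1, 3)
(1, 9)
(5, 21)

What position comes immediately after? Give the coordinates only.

The jumps are (+1, +3), (+2, +6), (+4, +12) — a geometric progression with ratio 2.
step 4: (5, 21) + (+8, +24) → (13, 45)

(13, 45)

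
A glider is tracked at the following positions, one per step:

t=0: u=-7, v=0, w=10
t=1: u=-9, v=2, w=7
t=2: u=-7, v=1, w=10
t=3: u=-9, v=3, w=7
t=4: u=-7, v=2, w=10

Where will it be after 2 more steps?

Step-to-step displacements: (-2, +2, -3), (+2, -1, +3), (-2, +2, -3), (+2, -1, +3) — a repeating cycle of length 2.
step 5: apply (-2, +2, -3) → u=-9, v=4, w=7
step 6: apply (+2, -1, +3) → u=-7, v=3, w=10

u=-7, v=3, w=10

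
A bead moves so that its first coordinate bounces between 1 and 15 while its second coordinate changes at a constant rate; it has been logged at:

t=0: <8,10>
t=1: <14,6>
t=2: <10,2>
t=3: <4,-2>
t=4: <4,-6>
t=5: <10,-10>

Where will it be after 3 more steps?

The first coordinate reflects between 1 and 15, moving 6 per step.
  step 6: 10 → 14
  step 7: 14 → 8
  step 8: 8 → 2
The second coordinate changes by -4 each step: at step 8 it is -22.

<2,-22>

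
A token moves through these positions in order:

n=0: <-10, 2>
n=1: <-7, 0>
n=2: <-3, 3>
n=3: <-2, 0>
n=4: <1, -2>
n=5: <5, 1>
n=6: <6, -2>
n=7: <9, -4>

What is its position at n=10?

The moves between consecutive positions are <+3, -2>, <+4, +3>, <+1, -3>, <+3, -2>, <+4, +3>, <+1, -3>, <+3, -2>; they repeat the 3-cycle [<+3, -2>, <+4, +3>, <+1, -3>].
step 8: apply <+4, +3> → <13, -1>
step 9: apply <+1, -3> → <14, -4>
step 10: apply <+3, -2> → <17, -6>

<17, -6>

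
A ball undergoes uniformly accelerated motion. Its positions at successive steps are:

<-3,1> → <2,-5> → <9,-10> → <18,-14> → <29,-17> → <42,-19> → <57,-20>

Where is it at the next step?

<74,-20>

Taking differences between consecutive positions: <+5,-6>, <+7,-5>, <+9,-4>, <+11,-3>, <+13,-2>, <+15,-1>. These grow by <+2,+1> each step.
step 7: <57,-20> + <+17,+0> → <74,-20>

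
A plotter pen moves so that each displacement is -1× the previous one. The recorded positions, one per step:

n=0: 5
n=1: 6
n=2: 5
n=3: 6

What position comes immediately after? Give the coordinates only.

Step-to-step displacements: +1, -1, +1; each is -1× the previous.
step 4: 6 − 1 → 5

5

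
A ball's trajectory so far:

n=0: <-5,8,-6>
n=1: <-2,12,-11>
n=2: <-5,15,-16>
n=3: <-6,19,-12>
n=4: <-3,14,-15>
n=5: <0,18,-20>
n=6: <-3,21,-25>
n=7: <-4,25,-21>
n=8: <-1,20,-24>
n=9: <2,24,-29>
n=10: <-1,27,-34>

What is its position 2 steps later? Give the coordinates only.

Differencing gives <+3,+4,-5>, <-3,+3,-5>, <-1,+4,+4>, <+3,-5,-3>, <+3,+4,-5>, <-3,+3,-5>, <-1,+4,+4>, <+3,-5,-3>, <+3,+4,-5>, <-3,+3,-5>. This is the pattern <+3,+4,-5>, <-3,+3,-5>, <-1,+4,+4>, <+3,-5,-3> repeated.
step 11: apply <-1,+4,+4> → <-2,31,-30>
step 12: apply <+3,-5,-3> → <1,26,-33>

<1,26,-33>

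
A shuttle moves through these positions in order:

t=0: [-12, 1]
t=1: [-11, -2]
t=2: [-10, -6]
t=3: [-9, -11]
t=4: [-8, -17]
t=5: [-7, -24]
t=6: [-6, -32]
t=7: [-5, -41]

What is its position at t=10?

First differences are [+1, -3], [+1, -4], [+1, -5], [+1, -6], [+1, -7], [+1, -8], [+1, -9]; their common second difference is [+0, -1] (constant acceleration).
step 8: [-5, -41] + [+1, -10] → [-4, -51]
step 9: [-4, -51] + [+1, -11] → [-3, -62]
step 10: [-3, -62] + [+1, -12] → [-2, -74]

[-2, -74]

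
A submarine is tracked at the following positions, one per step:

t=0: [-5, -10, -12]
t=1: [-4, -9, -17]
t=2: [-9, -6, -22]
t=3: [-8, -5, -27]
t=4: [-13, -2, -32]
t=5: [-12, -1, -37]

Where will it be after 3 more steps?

The moves between consecutive positions are [+1, +1, -5], [-5, +3, -5], [+1, +1, -5], [-5, +3, -5], [+1, +1, -5]; they repeat the 2-cycle [[+1, +1, -5], [-5, +3, -5]].
step 6: apply [-5, +3, -5] → [-17, 2, -42]
step 7: apply [+1, +1, -5] → [-16, 3, -47]
step 8: apply [-5, +3, -5] → [-21, 6, -52]

[-21, 6, -52]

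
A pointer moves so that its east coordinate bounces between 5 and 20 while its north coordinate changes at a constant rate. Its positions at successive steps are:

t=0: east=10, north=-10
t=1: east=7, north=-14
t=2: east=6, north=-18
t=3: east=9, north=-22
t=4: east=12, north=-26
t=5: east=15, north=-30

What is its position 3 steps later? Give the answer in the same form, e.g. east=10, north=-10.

east=16, north=-42

The east coordinate travels 3 per step and bounces off the walls at 5 and 20.
  step 6: 15 → 18
  step 7: 18 → 19
  step 8: 19 → 16
The north coordinate changes by -4 each step: at step 8 it is -42.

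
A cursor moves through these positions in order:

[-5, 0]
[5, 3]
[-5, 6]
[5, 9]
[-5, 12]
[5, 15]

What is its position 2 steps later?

[5, 21]

The first coordinate repeats the cycle [-5, 5] with period 2; step 7 mod 2 = 1, giving 5.
The second coordinate changes by +3 each step, so at step 7 it is 0 + 7·(3) = 21.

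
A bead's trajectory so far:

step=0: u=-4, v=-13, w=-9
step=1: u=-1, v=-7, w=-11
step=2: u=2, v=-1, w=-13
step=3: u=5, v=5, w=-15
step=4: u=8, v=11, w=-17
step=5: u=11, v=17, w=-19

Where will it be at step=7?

Each step adds (+3, +6, -2) to the position.
step 6: u=11, v=17, w=-19 + (+3, +6, -2) → u=14, v=23, w=-21
step 7: u=14, v=23, w=-21 + (+3, +6, -2) → u=17, v=29, w=-23

u=17, v=29, w=-23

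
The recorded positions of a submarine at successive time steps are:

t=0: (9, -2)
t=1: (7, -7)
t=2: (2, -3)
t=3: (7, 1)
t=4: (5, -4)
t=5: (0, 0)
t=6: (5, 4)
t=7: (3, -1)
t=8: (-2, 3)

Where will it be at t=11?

Differencing gives (-2, -5), (-5, +4), (+5, +4), (-2, -5), (-5, +4), (+5, +4), (-2, -5), (-5, +4). This is the pattern (-2, -5), (-5, +4), (+5, +4) repeated.
step 9: apply (+5, +4) → (3, 7)
step 10: apply (-2, -5) → (1, 2)
step 11: apply (-5, +4) → (-4, 6)

(-4, 6)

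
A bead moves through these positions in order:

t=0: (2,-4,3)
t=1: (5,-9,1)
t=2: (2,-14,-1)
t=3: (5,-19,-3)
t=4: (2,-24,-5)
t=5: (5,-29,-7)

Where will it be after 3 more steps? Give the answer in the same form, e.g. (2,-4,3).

First: cycles through 2, 5 every 2 steps. Step 8 lands at position 0 of the cycle → 2.
Second: linear, -5 per step → -44 at step 8.
Third: linear, -2 per step → -13 at step 8.

(2,-44,-13)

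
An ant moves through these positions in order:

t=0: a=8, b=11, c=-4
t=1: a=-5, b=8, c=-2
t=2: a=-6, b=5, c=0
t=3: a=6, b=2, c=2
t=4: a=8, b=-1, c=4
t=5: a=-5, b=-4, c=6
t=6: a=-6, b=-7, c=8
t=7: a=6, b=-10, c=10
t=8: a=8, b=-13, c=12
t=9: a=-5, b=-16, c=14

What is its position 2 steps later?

A: cycles through 8, -5, -6, 6 every 4 steps. Step 11 lands at position 3 of the cycle → 6.
B: linear, -3 per step → -22 at step 11.
C: linear, +2 per step → 18 at step 11.

a=6, b=-22, c=18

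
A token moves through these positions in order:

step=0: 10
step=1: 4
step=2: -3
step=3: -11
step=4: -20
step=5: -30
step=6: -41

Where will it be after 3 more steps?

-80

Taking differences between consecutive positions: -6, -7, -8, -9, -10, -11. These grow by -1 each step.
step 7: -41 − 12 → -53
step 8: -53 − 13 → -66
step 9: -66 − 14 → -80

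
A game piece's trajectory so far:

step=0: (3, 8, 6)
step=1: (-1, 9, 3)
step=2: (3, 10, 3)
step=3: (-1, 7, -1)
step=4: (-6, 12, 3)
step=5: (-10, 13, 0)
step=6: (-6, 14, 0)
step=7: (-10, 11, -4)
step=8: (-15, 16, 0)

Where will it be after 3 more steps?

(-19, 15, -7)

The moves between consecutive positions are (-4, +1, -3), (+4, +1, +0), (-4, -3, -4), (-5, +5, +4), (-4, +1, -3), (+4, +1, +0), (-4, -3, -4), (-5, +5, +4); they repeat the 4-cycle [(-4, +1, -3), (+4, +1, +0), (-4, -3, -4), (-5, +5, +4)].
step 9: apply (-4, +1, -3) → (-19, 17, -3)
step 10: apply (+4, +1, +0) → (-15, 18, -3)
step 11: apply (-4, -3, -4) → (-19, 15, -7)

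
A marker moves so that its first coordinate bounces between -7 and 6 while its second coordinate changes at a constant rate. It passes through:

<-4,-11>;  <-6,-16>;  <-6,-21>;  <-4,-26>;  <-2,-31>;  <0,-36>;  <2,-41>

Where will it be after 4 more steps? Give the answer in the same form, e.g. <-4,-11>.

The first coordinate travels 2 per step and bounces off the walls at -7 and 6.
  step 7: 2 → 4
  step 8: 4 → 6
  step 9: 6 → 4
  step 10: 4 → 2
The second coordinate changes by -5 each step: at step 10 it is -61.

<2,-61>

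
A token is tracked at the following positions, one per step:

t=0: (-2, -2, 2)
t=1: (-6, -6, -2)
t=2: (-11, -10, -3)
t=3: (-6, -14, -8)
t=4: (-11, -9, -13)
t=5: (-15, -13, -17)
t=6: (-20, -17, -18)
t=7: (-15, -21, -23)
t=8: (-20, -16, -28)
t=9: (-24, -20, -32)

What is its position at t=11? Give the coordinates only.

Step-to-step displacements: (-4, -4, -4), (-5, -4, -1), (+5, -4, -5), (-5, +5, -5), (-4, -4, -4), (-5, -4, -1), (+5, -4, -5), (-5, +5, -5), (-4, -4, -4) — a repeating cycle of length 4.
step 10: apply (-5, -4, -1) → (-29, -24, -33)
step 11: apply (+5, -4, -5) → (-24, -28, -38)

(-24, -28, -38)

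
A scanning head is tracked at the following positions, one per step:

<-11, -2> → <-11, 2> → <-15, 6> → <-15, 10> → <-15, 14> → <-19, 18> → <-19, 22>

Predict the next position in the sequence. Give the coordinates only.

<-19, 26>

Step-to-step displacements: <+0, +4>, <-4, +4>, <+0, +4>, <+0, +4>, <-4, +4>, <+0, +4> — a repeating cycle of length 3.
step 7: apply <+0, +4> → <-19, 26>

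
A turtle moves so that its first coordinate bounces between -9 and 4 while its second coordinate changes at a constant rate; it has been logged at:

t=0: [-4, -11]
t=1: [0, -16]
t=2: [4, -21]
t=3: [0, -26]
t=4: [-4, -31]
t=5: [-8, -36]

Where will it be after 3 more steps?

The first coordinate travels 4 per step and bounces off the walls at -9 and 4.
  step 6: -8 → -6
  step 7: -6 → -2
  step 8: -2 → 2
The second coordinate changes by -5 each step: at step 8 it is -51.

[2, -51]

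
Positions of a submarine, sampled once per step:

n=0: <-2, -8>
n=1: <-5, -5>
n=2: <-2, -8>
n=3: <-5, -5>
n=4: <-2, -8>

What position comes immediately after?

<-5, -5>

Step-to-step displacements: <-3, +3>, <+3, -3>, <-3, +3>, <+3, -3>; each is -1× the previous.
step 5: <-2, -8> + <-3, +3> → <-5, -5>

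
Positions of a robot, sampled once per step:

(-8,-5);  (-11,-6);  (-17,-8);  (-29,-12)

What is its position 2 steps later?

Step-to-step displacements: (-3,-1), (-6,-2), (-12,-4); each is 2× the previous.
step 4: (-29,-12) + (-24,-8) → (-53,-20)
step 5: (-53,-20) + (-48,-16) → (-101,-36)

(-101,-36)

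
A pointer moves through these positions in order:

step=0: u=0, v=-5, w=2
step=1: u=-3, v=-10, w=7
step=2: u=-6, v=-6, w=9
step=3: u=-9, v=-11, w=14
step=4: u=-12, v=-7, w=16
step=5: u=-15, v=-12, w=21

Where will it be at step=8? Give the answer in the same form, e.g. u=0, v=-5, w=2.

Step-to-step displacements: (-3, -5, +5), (-3, +4, +2), (-3, -5, +5), (-3, +4, +2), (-3, -5, +5) — a repeating cycle of length 2.
step 6: apply (-3, +4, +2) → u=-18, v=-8, w=23
step 7: apply (-3, -5, +5) → u=-21, v=-13, w=28
step 8: apply (-3, +4, +2) → u=-24, v=-9, w=30

u=-24, v=-9, w=30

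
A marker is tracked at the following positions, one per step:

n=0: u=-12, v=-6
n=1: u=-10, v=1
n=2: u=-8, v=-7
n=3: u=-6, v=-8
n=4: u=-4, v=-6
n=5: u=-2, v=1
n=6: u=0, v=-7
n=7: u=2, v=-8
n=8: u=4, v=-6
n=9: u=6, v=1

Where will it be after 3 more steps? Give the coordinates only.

u=12, v=-6

U: linear, +2 per step → 12 at step 12.
V: cycles through -6, 1, -7, -8 every 4 steps. Step 12 lands at position 0 of the cycle → -6.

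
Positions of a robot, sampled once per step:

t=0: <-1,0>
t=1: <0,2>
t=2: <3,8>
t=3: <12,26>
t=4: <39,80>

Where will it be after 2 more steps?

The jumps are <+1,+2>, <+3,+6>, <+9,+18>, <+27,+54> — a geometric progression with ratio 3.
step 5: <39,80> + <+81,+162> → <120,242>
step 6: <120,242> + <+243,+486> → <363,728>

<363,728>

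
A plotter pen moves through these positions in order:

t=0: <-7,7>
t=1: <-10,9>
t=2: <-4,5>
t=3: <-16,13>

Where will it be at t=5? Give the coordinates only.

The jumps are <-3,+2>, <+6,-4>, <-12,+8> — a geometric progression with ratio -2.
step 4: <-16,13> + <+24,-16> → <8,-3>
step 5: <8,-3> + <-48,+32> → <-40,29>

<-40,29>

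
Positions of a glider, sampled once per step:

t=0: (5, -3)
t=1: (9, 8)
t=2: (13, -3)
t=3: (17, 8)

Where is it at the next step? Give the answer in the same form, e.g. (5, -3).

The first coordinate changes by +4 each step, so at step 4 it is 5 + 4·(4) = 21.
The second coordinate repeats the cycle [-3, 8] with period 2; step 4 mod 2 = 0, giving -3.

(21, -3)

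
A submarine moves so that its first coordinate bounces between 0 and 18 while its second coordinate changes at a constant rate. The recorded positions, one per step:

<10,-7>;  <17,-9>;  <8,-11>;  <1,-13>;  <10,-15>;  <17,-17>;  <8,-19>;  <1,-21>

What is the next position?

<10,-23>

The first coordinate reflects between 0 and 18, moving 9 per step.
  step 8: 1 → 10
The second coordinate changes by -2 each step: at step 8 it is -23.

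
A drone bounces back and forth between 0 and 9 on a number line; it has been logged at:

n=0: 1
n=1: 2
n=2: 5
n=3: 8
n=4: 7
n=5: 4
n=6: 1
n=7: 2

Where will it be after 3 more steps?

7

The value travels 3 per step and bounces off the walls at 0 and 9.
  step 8: 2 → 5
  step 9: 5 → 8
  step 10: 8 → 7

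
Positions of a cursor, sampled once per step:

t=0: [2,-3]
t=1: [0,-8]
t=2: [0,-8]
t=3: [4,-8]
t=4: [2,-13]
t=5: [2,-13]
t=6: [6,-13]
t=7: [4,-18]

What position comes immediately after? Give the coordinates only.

The moves between consecutive positions are [-2,-5], [+0,+0], [+4,+0], [-2,-5], [+0,+0], [+4,+0], [-2,-5]; they repeat the 3-cycle [[-2,-5], [+0,+0], [+4,+0]].
step 8: apply [+0,+0] → [4,-18]

[4,-18]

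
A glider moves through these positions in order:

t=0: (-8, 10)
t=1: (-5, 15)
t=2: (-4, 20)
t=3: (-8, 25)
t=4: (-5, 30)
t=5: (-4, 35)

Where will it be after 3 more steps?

(-4, 50)

First: cycles through -8, -5, -4 every 3 steps. Step 8 lands at position 2 of the cycle → -4.
Second: linear, +5 per step → 50 at step 8.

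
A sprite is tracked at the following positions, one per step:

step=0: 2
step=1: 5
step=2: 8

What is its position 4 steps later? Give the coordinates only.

20

Each step adds +3 to the position.
step 3: 8 + 3 → 11
step 4: 11 + 3 → 14
step 5: 14 + 3 → 17
step 6: 17 + 3 → 20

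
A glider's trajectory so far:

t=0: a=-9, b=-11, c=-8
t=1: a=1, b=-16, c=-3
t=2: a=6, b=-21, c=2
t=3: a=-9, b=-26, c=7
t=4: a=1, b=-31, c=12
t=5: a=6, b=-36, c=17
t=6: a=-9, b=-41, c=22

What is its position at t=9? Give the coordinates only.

A: cycles through -9, 1, 6 every 3 steps. Step 9 lands at position 0 of the cycle → -9.
B: linear, -5 per step → -56 at step 9.
C: linear, +5 per step → 37 at step 9.

a=-9, b=-56, c=37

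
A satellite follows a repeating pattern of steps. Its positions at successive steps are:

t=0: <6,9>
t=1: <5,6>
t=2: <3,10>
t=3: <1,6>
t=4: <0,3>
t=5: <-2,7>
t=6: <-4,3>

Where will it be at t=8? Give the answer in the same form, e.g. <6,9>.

Step-to-step displacements: <-1,-3>, <-2,+4>, <-2,-4>, <-1,-3>, <-2,+4>, <-2,-4> — a repeating cycle of length 3.
step 7: apply <-1,-3> → <-5,0>
step 8: apply <-2,+4> → <-7,4>

<-7,4>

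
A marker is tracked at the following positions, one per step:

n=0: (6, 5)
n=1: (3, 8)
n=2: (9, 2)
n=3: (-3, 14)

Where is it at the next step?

(21, -10)

The jumps are (-3, +3), (+6, -6), (-12, +12) — a geometric progression with ratio -2.
step 4: (-3, 14) + (+24, -24) → (21, -10)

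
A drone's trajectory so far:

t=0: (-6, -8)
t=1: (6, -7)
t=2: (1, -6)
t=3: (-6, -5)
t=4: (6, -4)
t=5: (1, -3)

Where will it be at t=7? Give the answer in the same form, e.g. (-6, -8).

First: cycles through -6, 6, 1 every 3 steps. Step 7 lands at position 1 of the cycle → 6.
Second: linear, +1 per step → -1 at step 7.

(6, -1)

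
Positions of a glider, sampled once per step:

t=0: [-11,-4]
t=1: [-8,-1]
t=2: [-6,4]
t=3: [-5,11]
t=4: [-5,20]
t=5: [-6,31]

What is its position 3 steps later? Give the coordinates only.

First differences are [+3,+3], [+2,+5], [+1,+7], [+0,+9], [-1,+11]; their common second difference is [-1,+2] (constant acceleration).
step 6: [-6,31] + [-2,+13] → [-8,44]
step 7: [-8,44] + [-3,+15] → [-11,59]
step 8: [-11,59] + [-4,+17] → [-15,76]

[-15,76]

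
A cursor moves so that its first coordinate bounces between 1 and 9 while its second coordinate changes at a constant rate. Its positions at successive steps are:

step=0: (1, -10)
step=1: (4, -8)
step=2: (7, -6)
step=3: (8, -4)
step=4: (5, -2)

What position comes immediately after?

(2, 0)

The first coordinate travels 3 per step and bounces off the walls at 1 and 9.
  step 5: 5 → 2
The second coordinate changes by +2 each step: at step 5 it is 0.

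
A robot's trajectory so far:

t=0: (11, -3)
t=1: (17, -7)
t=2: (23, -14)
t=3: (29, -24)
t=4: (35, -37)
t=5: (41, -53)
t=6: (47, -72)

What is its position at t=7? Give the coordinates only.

(53, -94)

Successive displacements: (+6, -4), (+6, -7), (+6, -10), (+6, -13), (+6, -16), (+6, -19) — each changes by (+0, -3).
step 7: (47, -72) + (+6, -22) → (53, -94)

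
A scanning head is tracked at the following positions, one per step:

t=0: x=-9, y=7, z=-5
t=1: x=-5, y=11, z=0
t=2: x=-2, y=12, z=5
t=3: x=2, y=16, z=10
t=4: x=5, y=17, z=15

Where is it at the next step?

x=9, y=21, z=20

Step-to-step displacements: (+4, +4, +5), (+3, +1, +5), (+4, +4, +5), (+3, +1, +5) — a repeating cycle of length 2.
step 5: apply (+4, +4, +5) → x=9, y=21, z=20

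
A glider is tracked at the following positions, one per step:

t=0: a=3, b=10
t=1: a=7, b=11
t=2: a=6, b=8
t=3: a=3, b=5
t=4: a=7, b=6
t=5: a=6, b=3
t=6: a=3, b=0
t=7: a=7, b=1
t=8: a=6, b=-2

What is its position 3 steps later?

The moves between consecutive positions are (+4, +1), (-1, -3), (-3, -3), (+4, +1), (-1, -3), (-3, -3), (+4, +1), (-1, -3); they repeat the 3-cycle [(+4, +1), (-1, -3), (-3, -3)].
step 9: apply (-3, -3) → a=3, b=-5
step 10: apply (+4, +1) → a=7, b=-4
step 11: apply (-1, -3) → a=6, b=-7

a=6, b=-7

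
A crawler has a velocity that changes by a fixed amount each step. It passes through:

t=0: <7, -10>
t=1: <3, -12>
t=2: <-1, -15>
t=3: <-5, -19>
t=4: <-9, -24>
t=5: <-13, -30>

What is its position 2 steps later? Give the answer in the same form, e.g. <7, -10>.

<-21, -45>

First differences are <-4, -2>, <-4, -3>, <-4, -4>, <-4, -5>, <-4, -6>; their common second difference is <+0, -1> (constant acceleration).
step 6: <-13, -30> + <-4, -7> → <-17, -37>
step 7: <-17, -37> + <-4, -8> → <-21, -45>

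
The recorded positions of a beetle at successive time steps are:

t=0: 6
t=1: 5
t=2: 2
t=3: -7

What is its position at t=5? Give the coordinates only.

-115

Consecutive displacements -1, -3, -9 scale by a factor of 3 each step.
step 4: -7 − 27 → -34
step 5: -34 − 81 → -115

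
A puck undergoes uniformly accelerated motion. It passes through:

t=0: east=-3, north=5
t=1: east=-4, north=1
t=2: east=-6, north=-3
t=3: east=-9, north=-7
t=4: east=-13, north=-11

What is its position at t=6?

east=-24, north=-19

Successive displacements: (-1,-4), (-2,-4), (-3,-4), (-4,-4) — each changes by (-1,+0).
step 5: east=-13, north=-11 + (-5,-4) → east=-18, north=-15
step 6: east=-18, north=-15 + (-6,-4) → east=-24, north=-19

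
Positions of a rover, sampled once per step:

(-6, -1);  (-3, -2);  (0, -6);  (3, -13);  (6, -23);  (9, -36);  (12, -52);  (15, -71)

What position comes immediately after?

(18, -93)

Successive displacements: (+3, -1), (+3, -4), (+3, -7), (+3, -10), (+3, -13), (+3, -16), (+3, -19) — each changes by (+0, -3).
step 8: (15, -71) + (+3, -22) → (18, -93)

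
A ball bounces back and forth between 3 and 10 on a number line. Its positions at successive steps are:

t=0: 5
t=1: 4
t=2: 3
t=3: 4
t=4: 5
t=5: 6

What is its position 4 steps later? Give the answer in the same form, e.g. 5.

The value reflects between 3 and 10, moving 1 per step.
  step 6: 6 → 7
  step 7: 7 → 8
  step 8: 8 → 9
  step 9: 9 → 10

10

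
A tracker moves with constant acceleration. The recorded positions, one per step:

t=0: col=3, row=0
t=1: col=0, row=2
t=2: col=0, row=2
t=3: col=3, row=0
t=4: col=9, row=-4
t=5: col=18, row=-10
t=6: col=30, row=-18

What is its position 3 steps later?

Successive displacements: (-3, +2), (+0, +0), (+3, -2), (+6, -4), (+9, -6), (+12, -8) — each changes by (+3, -2).
step 7: col=30, row=-18 + (+15, -10) → col=45, row=-28
step 8: col=45, row=-28 + (+18, -12) → col=63, row=-40
step 9: col=63, row=-40 + (+21, -14) → col=84, row=-54

col=84, row=-54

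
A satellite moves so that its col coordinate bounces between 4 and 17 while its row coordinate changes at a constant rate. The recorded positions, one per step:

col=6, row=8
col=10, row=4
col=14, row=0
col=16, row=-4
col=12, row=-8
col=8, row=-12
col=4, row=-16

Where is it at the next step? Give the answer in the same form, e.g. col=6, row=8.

col=8, row=-20

The col coordinate travels 4 per step and bounces off the walls at 4 and 17.
  step 7: 4 → 8
The row coordinate changes by -4 each step: at step 7 it is -20.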